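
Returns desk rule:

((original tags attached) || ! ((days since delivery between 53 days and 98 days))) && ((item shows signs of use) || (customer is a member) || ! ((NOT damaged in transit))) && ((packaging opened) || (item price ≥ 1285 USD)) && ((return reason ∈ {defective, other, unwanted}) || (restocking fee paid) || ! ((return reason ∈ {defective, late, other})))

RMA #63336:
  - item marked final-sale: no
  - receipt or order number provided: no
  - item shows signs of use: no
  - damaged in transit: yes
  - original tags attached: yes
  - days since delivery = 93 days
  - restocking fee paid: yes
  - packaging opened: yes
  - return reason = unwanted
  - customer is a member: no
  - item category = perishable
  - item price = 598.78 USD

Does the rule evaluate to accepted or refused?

Accepted

Atomic conditions:
  original tags attached: yes → true
  days since delivery between 53 days and 98 days: 93 in [53, 98] is true
  item shows signs of use: no → false
  customer is a member: no → false
  NOT damaged in transit: yes → false
  packaging opened: yes → true
  item price ≥ 1285 USD: 598.78 ≥ 1285 is false
  return reason ∈ {defective, other, unwanted}: unwanted is in the set → true
  restocking fee paid: yes → true
  return reason ∈ {defective, late, other}: unwanted is not in the set → false
Combine:
[1.2] NOT true = false
[1] true OR false = true
[2.3] NOT false = true
[2] false OR false OR true = true
[3] true OR false = true
[4.3] NOT false = true
[4] true OR true OR true = true
[root] true AND true AND true AND true = true
Overall: true → accepted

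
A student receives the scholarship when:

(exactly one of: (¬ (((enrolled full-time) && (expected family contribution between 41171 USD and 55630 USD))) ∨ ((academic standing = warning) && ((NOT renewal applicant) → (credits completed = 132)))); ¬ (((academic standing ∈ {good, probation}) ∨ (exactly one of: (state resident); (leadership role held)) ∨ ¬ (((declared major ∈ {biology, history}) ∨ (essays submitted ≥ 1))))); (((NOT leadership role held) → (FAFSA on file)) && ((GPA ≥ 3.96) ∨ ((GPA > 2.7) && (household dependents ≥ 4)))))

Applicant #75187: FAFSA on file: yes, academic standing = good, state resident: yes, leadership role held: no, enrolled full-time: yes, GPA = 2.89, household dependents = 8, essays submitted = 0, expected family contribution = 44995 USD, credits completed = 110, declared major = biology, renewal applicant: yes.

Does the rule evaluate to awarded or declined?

Awarded

Atomic conditions:
  enrolled full-time: yes → true
  expected family contribution between 41171 USD and 55630 USD: 44995 in [41171, 55630] is true
  academic standing = warning: good == warning is false
  NOT renewal applicant: yes → false
  credits completed = 132: 110 == 132 is false
  academic standing ∈ {good, probation}: good is in the set → true
  state resident: yes → true
  leadership role held: no → false
  declared major ∈ {biology, history}: biology is in the set → true
  essays submitted ≥ 1: 0 ≥ 1 is false
  NOT leadership role held: no → true
  FAFSA on file: yes → true
  GPA ≥ 3.96: 2.89 ≥ 3.96 is false
  GPA > 2.7: 2.89 > 2.7 is true
  household dependents ≥ 4: 8 ≥ 4 is true
Combine:
[1.1.1] true AND true = true
[1.1] NOT true = false
[1.2.2] false → false (antecedent false ⇒ implication holds) = true
[1.2] false AND true = false
[1] false OR false = false
[2.1.2] exactly-one(true, false) = true
[2.1.3.1] true OR false = true
[2.1.3] NOT true = false
[2.1] true OR true OR false = true
[2] NOT true = false
[3.1] true → true = true
[3.2.2] true AND true = true
[3.2] false OR true = true
[3] true AND true = true
[root] exactly-one(false, false, true) = true
Overall: true → awarded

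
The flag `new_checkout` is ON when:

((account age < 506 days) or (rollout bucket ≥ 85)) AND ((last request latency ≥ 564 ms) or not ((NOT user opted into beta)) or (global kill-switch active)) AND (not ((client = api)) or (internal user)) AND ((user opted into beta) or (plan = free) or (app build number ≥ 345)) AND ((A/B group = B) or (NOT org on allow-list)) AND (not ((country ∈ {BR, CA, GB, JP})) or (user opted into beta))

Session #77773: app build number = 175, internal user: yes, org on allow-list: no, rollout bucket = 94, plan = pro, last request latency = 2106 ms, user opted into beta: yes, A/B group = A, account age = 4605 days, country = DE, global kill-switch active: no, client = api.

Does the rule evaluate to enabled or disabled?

Enabled

Atomic conditions:
  account age < 506 days: 4605 < 506 is false
  rollout bucket ≥ 85: 94 ≥ 85 is true
  last request latency ≥ 564 ms: 2106 ≥ 564 is true
  NOT user opted into beta: yes → false
  global kill-switch active: no → false
  client = api: api == api is true
  internal user: yes → true
  user opted into beta: yes → true
  plan = free: pro == free is false
  app build number ≥ 345: 175 ≥ 345 is false
  A/B group = B: A == B is false
  NOT org on allow-list: no → true
  country ∈ {BR, CA, GB, JP}: DE is not in the set → false
Combine:
[1] false OR true = true
[2.2] NOT false = true
[2] true OR true OR false = true
[3.1] NOT true = false
[3] false OR true = true
[4] true OR false OR false = true
[5] false OR true = true
[6.1] NOT false = true
[6] true OR true = true
[root] true AND true AND true AND true AND true AND true = true
Overall: true → enabled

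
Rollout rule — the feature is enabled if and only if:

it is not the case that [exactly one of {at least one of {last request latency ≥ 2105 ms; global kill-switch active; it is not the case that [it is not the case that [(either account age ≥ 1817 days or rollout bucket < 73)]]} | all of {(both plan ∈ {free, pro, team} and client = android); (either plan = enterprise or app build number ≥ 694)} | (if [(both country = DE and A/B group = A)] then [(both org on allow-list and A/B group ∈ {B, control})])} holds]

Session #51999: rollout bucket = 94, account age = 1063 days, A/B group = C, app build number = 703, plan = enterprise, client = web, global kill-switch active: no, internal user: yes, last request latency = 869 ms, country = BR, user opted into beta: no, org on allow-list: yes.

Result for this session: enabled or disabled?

Disabled

Atomic conditions:
  last request latency ≥ 2105 ms: 869 ≥ 2105 is false
  global kill-switch active: no → false
  account age ≥ 1817 days: 1063 ≥ 1817 is false
  rollout bucket < 73: 94 < 73 is false
  plan ∈ {free, pro, team}: enterprise is not in the set → false
  client = android: web == android is false
  plan = enterprise: enterprise == enterprise is true
  app build number ≥ 694: 703 ≥ 694 is true
  country = DE: BR == DE is false
  A/B group = A: C == A is false
  org on allow-list: yes → true
  A/B group ∈ {B, control}: C is not in the set → false
Combine:
[1.1.3.1.1] false OR false = false
[1.1.3.1] NOT false = true
[1.1.3] NOT true = false
[1.1] false OR false OR false = false
[1.2.1] false AND false = false
[1.2.2] true OR true = true
[1.2] false AND true = false
[1.3.1] false AND false = false
[1.3.2] true AND false = false
[1.3] false → false (antecedent false ⇒ implication holds) = true
[1] exactly-one(false, false, true) = true
[root] NOT true = false
Overall: false → disabled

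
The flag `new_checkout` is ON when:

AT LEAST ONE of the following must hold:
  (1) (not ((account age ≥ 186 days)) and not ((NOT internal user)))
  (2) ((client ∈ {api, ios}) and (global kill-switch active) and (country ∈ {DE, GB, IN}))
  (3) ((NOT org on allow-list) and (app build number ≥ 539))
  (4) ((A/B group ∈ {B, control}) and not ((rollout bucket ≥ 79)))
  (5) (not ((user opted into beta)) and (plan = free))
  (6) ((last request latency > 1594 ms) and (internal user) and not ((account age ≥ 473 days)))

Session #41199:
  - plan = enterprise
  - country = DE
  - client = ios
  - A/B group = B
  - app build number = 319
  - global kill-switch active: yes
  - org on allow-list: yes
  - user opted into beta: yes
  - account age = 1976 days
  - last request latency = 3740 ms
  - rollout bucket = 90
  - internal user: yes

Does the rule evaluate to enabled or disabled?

Enabled

Atomic conditions:
  account age ≥ 186 days: 1976 ≥ 186 is true
  NOT internal user: yes → false
  client ∈ {api, ios}: ios is in the set → true
  global kill-switch active: yes → true
  country ∈ {DE, GB, IN}: DE is in the set → true
  NOT org on allow-list: yes → false
  app build number ≥ 539: 319 ≥ 539 is false
  A/B group ∈ {B, control}: B is in the set → true
  rollout bucket ≥ 79: 90 ≥ 79 is true
  user opted into beta: yes → true
  plan = free: enterprise == free is false
  last request latency > 1594 ms: 3740 > 1594 is true
  internal user: yes → true
  account age ≥ 473 days: 1976 ≥ 473 is true
Combine:
[1.1] NOT true = false
[1.2] NOT false = true
[1] false AND true = false
[2] true AND true AND true = true
[3] false AND false = false
[4.2] NOT true = false
[4] true AND false = false
[5.1] NOT true = false
[5] false AND false = false
[6.3] NOT true = false
[6] true AND true AND false = false
[root] false OR true OR false OR false OR false OR false = true
Overall: true → enabled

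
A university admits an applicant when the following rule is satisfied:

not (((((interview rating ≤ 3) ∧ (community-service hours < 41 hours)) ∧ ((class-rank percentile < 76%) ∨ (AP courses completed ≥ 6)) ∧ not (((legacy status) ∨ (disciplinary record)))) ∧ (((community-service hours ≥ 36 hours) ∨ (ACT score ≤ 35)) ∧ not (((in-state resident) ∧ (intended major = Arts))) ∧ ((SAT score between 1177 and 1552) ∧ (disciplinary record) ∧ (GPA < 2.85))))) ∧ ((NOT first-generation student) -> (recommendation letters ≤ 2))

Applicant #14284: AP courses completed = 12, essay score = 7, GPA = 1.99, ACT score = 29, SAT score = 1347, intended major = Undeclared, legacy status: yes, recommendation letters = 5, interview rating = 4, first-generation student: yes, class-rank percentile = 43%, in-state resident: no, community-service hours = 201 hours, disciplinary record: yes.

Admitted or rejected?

Atomic conditions:
  interview rating ≤ 3: 4 ≤ 3 is false
  community-service hours < 41 hours: 201 < 41 is false
  class-rank percentile < 76%: 43 < 76 is true
  AP courses completed ≥ 6: 12 ≥ 6 is true
  legacy status: yes → true
  disciplinary record: yes → true
  community-service hours ≥ 36 hours: 201 ≥ 36 is true
  ACT score ≤ 35: 29 ≤ 35 is true
  in-state resident: no → false
  intended major = Arts: Undeclared == Arts is false
  SAT score between 1177 and 1552: 1347 in [1177, 1552] is true
  GPA < 2.85: 1.99 < 2.85 is true
  NOT first-generation student: yes → false
  recommendation letters ≤ 2: 5 ≤ 2 is false
Combine:
[1.1.1.1] false AND false = false
[1.1.1.2] true OR true = true
[1.1.1.3.1] true OR true = true
[1.1.1.3] NOT true = false
[1.1.1] false AND true AND false = false
[1.1.2.1] true OR true = true
[1.1.2.2.1] false AND false = false
[1.1.2.2] NOT false = true
[1.1.2.3] true AND true AND true = true
[1.1.2] true AND true AND true = true
[1.1] false AND true = false
[1] NOT false = true
[2] false → false (antecedent false ⇒ implication holds) = true
[root] true AND true = true
Overall: true → admitted

Admitted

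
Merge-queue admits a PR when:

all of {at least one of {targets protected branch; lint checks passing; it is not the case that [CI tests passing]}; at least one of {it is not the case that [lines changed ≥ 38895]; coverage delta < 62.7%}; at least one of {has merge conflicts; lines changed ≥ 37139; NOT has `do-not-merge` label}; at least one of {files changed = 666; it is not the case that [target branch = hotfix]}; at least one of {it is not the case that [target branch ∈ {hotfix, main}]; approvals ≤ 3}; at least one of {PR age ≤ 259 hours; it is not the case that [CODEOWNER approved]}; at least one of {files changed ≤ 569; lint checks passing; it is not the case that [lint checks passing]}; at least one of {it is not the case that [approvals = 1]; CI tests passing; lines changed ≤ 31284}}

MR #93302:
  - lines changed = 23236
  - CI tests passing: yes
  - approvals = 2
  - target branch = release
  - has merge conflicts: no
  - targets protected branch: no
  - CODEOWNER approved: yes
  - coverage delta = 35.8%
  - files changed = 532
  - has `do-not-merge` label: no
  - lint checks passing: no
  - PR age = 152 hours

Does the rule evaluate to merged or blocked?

Blocked

Atomic conditions:
  targets protected branch: no → false
  lint checks passing: no → false
  CI tests passing: yes → true
  lines changed ≥ 38895: 23236 ≥ 38895 is false
  coverage delta < 62.7%: 35.8 < 62.7 is true
  has merge conflicts: no → false
  lines changed ≥ 37139: 23236 ≥ 37139 is false
  NOT has `do-not-merge` label: no → true
  files changed = 666: 532 == 666 is false
  target branch = hotfix: release == hotfix is false
  target branch ∈ {hotfix, main}: release is not in the set → false
  approvals ≤ 3: 2 ≤ 3 is true
  PR age ≤ 259 hours: 152 ≤ 259 is true
  CODEOWNER approved: yes → true
  files changed ≤ 569: 532 ≤ 569 is true
  approvals = 1: 2 == 1 is false
  lines changed ≤ 31284: 23236 ≤ 31284 is true
Combine:
[1.3] NOT true = false
[1] false OR false OR false = false
[2.1] NOT false = true
[2] true OR true = true
[3] false OR false OR true = true
[4.2] NOT false = true
[4] false OR true = true
[5.1] NOT false = true
[5] true OR true = true
[6.2] NOT true = false
[6] true OR false = true
[7.3] NOT false = true
[7] true OR false OR true = true
[8.1] NOT false = true
[8] true OR true OR true = true
[root] false AND true AND true AND true AND true AND true AND true AND true = false
Overall: false → blocked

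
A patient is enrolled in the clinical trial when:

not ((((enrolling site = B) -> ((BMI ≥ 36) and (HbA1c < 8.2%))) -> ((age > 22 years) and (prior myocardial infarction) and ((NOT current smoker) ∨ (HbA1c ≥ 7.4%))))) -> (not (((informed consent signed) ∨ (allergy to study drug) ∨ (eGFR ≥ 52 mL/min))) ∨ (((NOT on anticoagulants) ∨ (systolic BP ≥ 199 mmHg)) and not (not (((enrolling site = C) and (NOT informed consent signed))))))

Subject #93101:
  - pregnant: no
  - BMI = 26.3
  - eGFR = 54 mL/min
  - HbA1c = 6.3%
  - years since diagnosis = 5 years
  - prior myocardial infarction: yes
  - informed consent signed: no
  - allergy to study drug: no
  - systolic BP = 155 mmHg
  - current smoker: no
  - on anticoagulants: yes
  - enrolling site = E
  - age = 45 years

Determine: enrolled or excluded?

Atomic conditions:
  enrolling site = B: E == B is false
  BMI ≥ 36: 26.3 ≥ 36 is false
  HbA1c < 8.2%: 6.3 < 8.2 is true
  age > 22 years: 45 > 22 is true
  prior myocardial infarction: yes → true
  NOT current smoker: no → true
  HbA1c ≥ 7.4%: 6.3 ≥ 7.4 is false
  informed consent signed: no → false
  allergy to study drug: no → false
  eGFR ≥ 52 mL/min: 54 ≥ 52 is true
  NOT on anticoagulants: yes → false
  systolic BP ≥ 199 mmHg: 155 ≥ 199 is false
  enrolling site = C: E == C is false
  NOT informed consent signed: no → true
Combine:
[1.1.1.2] false AND true = false
[1.1.1] false → false (antecedent false ⇒ implication holds) = true
[1.1.2.3] true OR false = true
[1.1.2] true AND true AND true = true
[1.1] true → true = true
[1] NOT true = false
[2.1.1] false OR false OR true = true
[2.1] NOT true = false
[2.2.1] false OR false = false
[2.2.2.1.1] false AND true = false
[2.2.2.1] NOT false = true
[2.2.2] NOT true = false
[2.2] false AND false = false
[2] false OR false = false
[root] false → false (antecedent false ⇒ implication holds) = true
Overall: true → enrolled

Enrolled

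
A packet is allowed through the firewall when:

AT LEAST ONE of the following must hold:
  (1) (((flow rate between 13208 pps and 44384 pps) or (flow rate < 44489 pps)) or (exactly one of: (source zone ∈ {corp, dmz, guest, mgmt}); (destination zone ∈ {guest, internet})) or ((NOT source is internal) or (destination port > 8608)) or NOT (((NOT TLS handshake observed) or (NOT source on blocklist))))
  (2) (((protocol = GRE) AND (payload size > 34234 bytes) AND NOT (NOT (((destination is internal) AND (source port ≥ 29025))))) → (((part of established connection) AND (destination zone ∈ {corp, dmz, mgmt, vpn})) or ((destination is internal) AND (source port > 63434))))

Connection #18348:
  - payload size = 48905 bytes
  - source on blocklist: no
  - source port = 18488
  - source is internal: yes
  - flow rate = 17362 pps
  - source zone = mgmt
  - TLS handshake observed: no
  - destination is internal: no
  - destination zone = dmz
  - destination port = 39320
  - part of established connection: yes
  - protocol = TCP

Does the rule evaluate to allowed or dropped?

Allowed

Atomic conditions:
  flow rate between 13208 pps and 44384 pps: 17362 in [13208, 44384] is true
  flow rate < 44489 pps: 17362 < 44489 is true
  source zone ∈ {corp, dmz, guest, mgmt}: mgmt is in the set → true
  destination zone ∈ {guest, internet}: dmz is not in the set → false
  NOT source is internal: yes → false
  destination port > 8608: 39320 > 8608 is true
  NOT TLS handshake observed: no → true
  NOT source on blocklist: no → true
  protocol = GRE: TCP == GRE is false
  payload size > 34234 bytes: 48905 > 34234 is true
  destination is internal: no → false
  source port ≥ 29025: 18488 ≥ 29025 is false
  part of established connection: yes → true
  destination zone ∈ {corp, dmz, mgmt, vpn}: dmz is in the set → true
  source port > 63434: 18488 > 63434 is false
Combine:
[1.1] true OR true = true
[1.2] exactly-one(true, false) = true
[1.3] false OR true = true
[1.4.1] true OR true = true
[1.4] NOT true = false
[1] true OR true OR true OR false = true
[2.1.3.1.1] false AND false = false
[2.1.3.1] NOT false = true
[2.1.3] NOT true = false
[2.1] false AND true AND false = false
[2.2.1] true AND true = true
[2.2.2] false AND false = false
[2.2] true OR false = true
[2] false → true (antecedent false ⇒ implication holds) = true
[root] true OR true = true
Overall: true → allowed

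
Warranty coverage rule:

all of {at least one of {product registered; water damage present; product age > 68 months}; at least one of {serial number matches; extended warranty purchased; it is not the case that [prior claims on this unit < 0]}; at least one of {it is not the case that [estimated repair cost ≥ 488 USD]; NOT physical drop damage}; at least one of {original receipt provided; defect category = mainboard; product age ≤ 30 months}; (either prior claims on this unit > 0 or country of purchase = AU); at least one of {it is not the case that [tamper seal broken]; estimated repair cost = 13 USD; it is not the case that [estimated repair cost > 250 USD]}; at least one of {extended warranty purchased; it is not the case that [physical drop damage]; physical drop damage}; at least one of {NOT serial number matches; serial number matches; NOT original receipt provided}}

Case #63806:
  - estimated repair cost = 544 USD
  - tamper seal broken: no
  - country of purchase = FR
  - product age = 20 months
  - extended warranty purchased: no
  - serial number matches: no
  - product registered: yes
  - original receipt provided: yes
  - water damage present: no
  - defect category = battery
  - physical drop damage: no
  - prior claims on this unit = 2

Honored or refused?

Honored

Atomic conditions:
  product registered: yes → true
  water damage present: no → false
  product age > 68 months: 20 > 68 is false
  serial number matches: no → false
  extended warranty purchased: no → false
  prior claims on this unit < 0: 2 < 0 is false
  estimated repair cost ≥ 488 USD: 544 ≥ 488 is true
  NOT physical drop damage: no → true
  original receipt provided: yes → true
  defect category = mainboard: battery == mainboard is false
  product age ≤ 30 months: 20 ≤ 30 is true
  prior claims on this unit > 0: 2 > 0 is true
  country of purchase = AU: FR == AU is false
  tamper seal broken: no → false
  estimated repair cost = 13 USD: 544 == 13 is false
  estimated repair cost > 250 USD: 544 > 250 is true
  physical drop damage: no → false
  NOT serial number matches: no → true
  NOT original receipt provided: yes → false
Combine:
[1] true OR false OR false = true
[2.3] NOT false = true
[2] false OR false OR true = true
[3.1] NOT true = false
[3] false OR true = true
[4] true OR false OR true = true
[5] true OR false = true
[6.1] NOT false = true
[6.3] NOT true = false
[6] true OR false OR false = true
[7.2] NOT false = true
[7] false OR true OR false = true
[8] true OR false OR false = true
[root] true AND true AND true AND true AND true AND true AND true AND true = true
Overall: true → honored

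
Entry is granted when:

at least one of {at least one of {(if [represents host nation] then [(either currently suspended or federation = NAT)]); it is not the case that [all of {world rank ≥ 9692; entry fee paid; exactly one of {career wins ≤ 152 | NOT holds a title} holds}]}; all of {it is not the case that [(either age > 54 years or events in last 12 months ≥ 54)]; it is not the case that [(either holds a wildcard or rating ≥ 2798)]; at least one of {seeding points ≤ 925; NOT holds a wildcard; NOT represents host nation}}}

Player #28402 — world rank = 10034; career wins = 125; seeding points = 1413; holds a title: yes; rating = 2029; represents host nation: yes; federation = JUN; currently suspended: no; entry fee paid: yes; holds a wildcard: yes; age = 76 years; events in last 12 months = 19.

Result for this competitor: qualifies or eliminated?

Eliminated

Atomic conditions:
  represents host nation: yes → true
  currently suspended: no → false
  federation = NAT: JUN == NAT is false
  world rank ≥ 9692: 10034 ≥ 9692 is true
  entry fee paid: yes → true
  career wins ≤ 152: 125 ≤ 152 is true
  NOT holds a title: yes → false
  age > 54 years: 76 > 54 is true
  events in last 12 months ≥ 54: 19 ≥ 54 is false
  holds a wildcard: yes → true
  rating ≥ 2798: 2029 ≥ 2798 is false
  seeding points ≤ 925: 1413 ≤ 925 is false
  NOT holds a wildcard: yes → false
  NOT represents host nation: yes → false
Combine:
[1.1.2] false OR false = false
[1.1] true → false = false
[1.2.1.3] exactly-one(true, false) = true
[1.2.1] true AND true AND true = true
[1.2] NOT true = false
[1] false OR false = false
[2.1.1] true OR false = true
[2.1] NOT true = false
[2.2.1] true OR false = true
[2.2] NOT true = false
[2.3] false OR false OR false = false
[2] false AND false AND false = false
[root] false OR false = false
Overall: false → eliminated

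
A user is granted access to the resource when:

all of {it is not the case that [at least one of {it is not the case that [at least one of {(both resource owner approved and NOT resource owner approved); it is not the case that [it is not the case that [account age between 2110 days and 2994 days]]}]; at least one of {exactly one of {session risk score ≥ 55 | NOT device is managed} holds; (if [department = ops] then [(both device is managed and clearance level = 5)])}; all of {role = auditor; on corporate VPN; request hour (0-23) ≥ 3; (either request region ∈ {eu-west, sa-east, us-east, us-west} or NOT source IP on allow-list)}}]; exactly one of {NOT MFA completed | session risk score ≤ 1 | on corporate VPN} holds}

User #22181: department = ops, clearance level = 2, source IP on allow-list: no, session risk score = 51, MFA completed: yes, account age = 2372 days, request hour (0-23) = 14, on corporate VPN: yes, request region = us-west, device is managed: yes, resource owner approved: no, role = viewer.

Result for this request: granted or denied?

Atomic conditions:
  resource owner approved: no → false
  NOT resource owner approved: no → true
  account age between 2110 days and 2994 days: 2372 in [2110, 2994] is true
  session risk score ≥ 55: 51 ≥ 55 is false
  NOT device is managed: yes → false
  department = ops: ops == ops is true
  device is managed: yes → true
  clearance level = 5: 2 == 5 is false
  role = auditor: viewer == auditor is false
  on corporate VPN: yes → true
  request hour (0-23) ≥ 3: 14 ≥ 3 is true
  request region ∈ {eu-west, sa-east, us-east, us-west}: us-west is in the set → true
  NOT source IP on allow-list: no → true
  NOT MFA completed: yes → false
  session risk score ≤ 1: 51 ≤ 1 is false
Combine:
[1.1.1.1.1] false AND true = false
[1.1.1.1.2.1] NOT true = false
[1.1.1.1.2] NOT false = true
[1.1.1.1] false OR true = true
[1.1.1] NOT true = false
[1.1.2.1] exactly-one(false, false) = false
[1.1.2.2.2] true AND false = false
[1.1.2.2] true → false = false
[1.1.2] false OR false = false
[1.1.3.4] true OR true = true
[1.1.3] false AND true AND true AND true = false
[1.1] false OR false OR false = false
[1] NOT false = true
[2] exactly-one(false, false, true) = true
[root] true AND true = true
Overall: true → granted

Granted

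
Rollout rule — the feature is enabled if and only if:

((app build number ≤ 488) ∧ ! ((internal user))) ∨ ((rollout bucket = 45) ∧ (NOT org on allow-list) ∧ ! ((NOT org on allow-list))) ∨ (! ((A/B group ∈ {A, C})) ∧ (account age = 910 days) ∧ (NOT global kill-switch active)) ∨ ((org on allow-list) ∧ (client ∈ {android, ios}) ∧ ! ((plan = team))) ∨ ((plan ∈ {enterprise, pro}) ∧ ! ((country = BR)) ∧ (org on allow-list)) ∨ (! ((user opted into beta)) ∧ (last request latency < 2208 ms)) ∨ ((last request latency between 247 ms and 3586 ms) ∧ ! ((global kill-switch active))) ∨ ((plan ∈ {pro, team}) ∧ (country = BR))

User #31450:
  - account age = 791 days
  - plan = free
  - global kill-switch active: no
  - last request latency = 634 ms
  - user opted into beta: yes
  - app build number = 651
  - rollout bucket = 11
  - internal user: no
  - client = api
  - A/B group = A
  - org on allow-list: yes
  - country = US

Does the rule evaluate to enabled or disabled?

Enabled

Atomic conditions:
  app build number ≤ 488: 651 ≤ 488 is false
  internal user: no → false
  rollout bucket = 45: 11 == 45 is false
  NOT org on allow-list: yes → false
  A/B group ∈ {A, C}: A is in the set → true
  account age = 910 days: 791 == 910 is false
  NOT global kill-switch active: no → true
  org on allow-list: yes → true
  client ∈ {android, ios}: api is not in the set → false
  plan = team: free == team is false
  plan ∈ {enterprise, pro}: free is not in the set → false
  country = BR: US == BR is false
  user opted into beta: yes → true
  last request latency < 2208 ms: 634 < 2208 is true
  last request latency between 247 ms and 3586 ms: 634 in [247, 3586] is true
  global kill-switch active: no → false
  plan ∈ {pro, team}: free is not in the set → false
Combine:
[1.2] NOT false = true
[1] false AND true = false
[2.3] NOT false = true
[2] false AND false AND true = false
[3.1] NOT true = false
[3] false AND false AND true = false
[4.3] NOT false = true
[4] true AND false AND true = false
[5.2] NOT false = true
[5] false AND true AND true = false
[6.1] NOT true = false
[6] false AND true = false
[7.2] NOT false = true
[7] true AND true = true
[8] false AND false = false
[root] false OR false OR false OR false OR false OR false OR true OR false = true
Overall: true → enabled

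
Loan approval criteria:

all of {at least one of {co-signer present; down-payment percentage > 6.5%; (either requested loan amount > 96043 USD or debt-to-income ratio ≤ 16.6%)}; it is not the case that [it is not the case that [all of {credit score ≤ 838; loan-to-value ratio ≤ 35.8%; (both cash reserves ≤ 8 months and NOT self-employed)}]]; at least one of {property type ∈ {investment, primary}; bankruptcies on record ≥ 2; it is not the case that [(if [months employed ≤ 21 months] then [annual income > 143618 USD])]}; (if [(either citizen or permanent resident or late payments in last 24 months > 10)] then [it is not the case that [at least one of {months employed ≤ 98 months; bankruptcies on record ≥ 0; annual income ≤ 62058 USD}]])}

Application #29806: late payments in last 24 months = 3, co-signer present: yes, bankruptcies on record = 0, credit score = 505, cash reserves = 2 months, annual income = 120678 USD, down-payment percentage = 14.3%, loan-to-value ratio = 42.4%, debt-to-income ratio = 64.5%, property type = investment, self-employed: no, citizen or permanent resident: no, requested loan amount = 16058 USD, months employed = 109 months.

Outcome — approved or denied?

Atomic conditions:
  co-signer present: yes → true
  down-payment percentage > 6.5%: 14.3 > 6.5 is true
  requested loan amount > 96043 USD: 16058 > 96043 is false
  debt-to-income ratio ≤ 16.6%: 64.5 ≤ 16.6 is false
  credit score ≤ 838: 505 ≤ 838 is true
  loan-to-value ratio ≤ 35.8%: 42.4 ≤ 35.8 is false
  cash reserves ≤ 8 months: 2 ≤ 8 is true
  NOT self-employed: no → true
  property type ∈ {investment, primary}: investment is in the set → true
  bankruptcies on record ≥ 2: 0 ≥ 2 is false
  months employed ≤ 21 months: 109 ≤ 21 is false
  annual income > 143618 USD: 120678 > 143618 is false
  citizen or permanent resident: no → false
  late payments in last 24 months > 10: 3 > 10 is false
  months employed ≤ 98 months: 109 ≤ 98 is false
  bankruptcies on record ≥ 0: 0 ≥ 0 is true
  annual income ≤ 62058 USD: 120678 ≤ 62058 is false
Combine:
[1.3] false OR false = false
[1] true OR true OR false = true
[2.1.1.3] true AND true = true
[2.1.1] true AND false AND true = false
[2.1] NOT false = true
[2] NOT true = false
[3.3.1] false → false (antecedent false ⇒ implication holds) = true
[3.3] NOT true = false
[3] true OR false OR false = true
[4.1] false OR false = false
[4.2.1] false OR true OR false = true
[4.2] NOT true = false
[4] false → false (antecedent false ⇒ implication holds) = true
[root] true AND false AND true AND true = false
Overall: false → denied

Denied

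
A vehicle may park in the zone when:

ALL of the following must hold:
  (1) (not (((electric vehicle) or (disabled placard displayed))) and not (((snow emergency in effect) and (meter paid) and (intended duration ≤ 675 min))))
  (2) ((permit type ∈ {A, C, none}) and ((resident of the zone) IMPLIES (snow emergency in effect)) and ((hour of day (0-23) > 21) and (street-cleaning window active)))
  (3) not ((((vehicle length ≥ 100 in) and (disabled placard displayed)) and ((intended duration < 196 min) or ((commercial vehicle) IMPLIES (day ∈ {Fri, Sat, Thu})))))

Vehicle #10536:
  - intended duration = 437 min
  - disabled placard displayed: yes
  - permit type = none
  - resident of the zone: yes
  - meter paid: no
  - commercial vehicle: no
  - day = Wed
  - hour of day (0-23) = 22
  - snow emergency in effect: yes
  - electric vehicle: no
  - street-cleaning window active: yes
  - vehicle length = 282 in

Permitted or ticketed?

Atomic conditions:
  electric vehicle: no → false
  disabled placard displayed: yes → true
  snow emergency in effect: yes → true
  meter paid: no → false
  intended duration ≤ 675 min: 437 ≤ 675 is true
  permit type ∈ {A, C, none}: none is in the set → true
  resident of the zone: yes → true
  hour of day (0-23) > 21: 22 > 21 is true
  street-cleaning window active: yes → true
  vehicle length ≥ 100 in: 282 ≥ 100 is true
  intended duration < 196 min: 437 < 196 is false
  commercial vehicle: no → false
  day ∈ {Fri, Sat, Thu}: Wed is not in the set → false
Combine:
[1.1.1] false OR true = true
[1.1] NOT true = false
[1.2.1] true AND false AND true = false
[1.2] NOT false = true
[1] false AND true = false
[2.2] true → true = true
[2.3] true AND true = true
[2] true AND true AND true = true
[3.1.1] true AND true = true
[3.1.2.2] false → false (antecedent false ⇒ implication holds) = true
[3.1.2] false OR true = true
[3.1] true AND true = true
[3] NOT true = false
[root] false AND true AND false = false
Overall: false → ticketed

Ticketed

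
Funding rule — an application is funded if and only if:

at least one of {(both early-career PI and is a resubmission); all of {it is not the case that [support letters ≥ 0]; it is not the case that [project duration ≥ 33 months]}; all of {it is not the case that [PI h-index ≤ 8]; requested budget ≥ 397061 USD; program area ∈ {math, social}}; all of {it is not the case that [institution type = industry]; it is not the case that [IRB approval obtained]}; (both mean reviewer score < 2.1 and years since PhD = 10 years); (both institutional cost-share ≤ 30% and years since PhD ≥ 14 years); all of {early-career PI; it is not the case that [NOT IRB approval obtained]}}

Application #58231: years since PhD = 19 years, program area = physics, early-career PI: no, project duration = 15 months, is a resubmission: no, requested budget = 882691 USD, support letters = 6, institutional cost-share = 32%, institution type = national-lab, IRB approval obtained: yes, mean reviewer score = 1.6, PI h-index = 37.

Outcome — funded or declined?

Atomic conditions:
  early-career PI: no → false
  is a resubmission: no → false
  support letters ≥ 0: 6 ≥ 0 is true
  project duration ≥ 33 months: 15 ≥ 33 is false
  PI h-index ≤ 8: 37 ≤ 8 is false
  requested budget ≥ 397061 USD: 882691 ≥ 397061 is true
  program area ∈ {math, social}: physics is not in the set → false
  institution type = industry: national-lab == industry is false
  IRB approval obtained: yes → true
  mean reviewer score < 2.1: 1.6 < 2.1 is true
  years since PhD = 10 years: 19 == 10 is false
  institutional cost-share ≤ 30%: 32 ≤ 30 is false
  years since PhD ≥ 14 years: 19 ≥ 14 is true
  NOT IRB approval obtained: yes → false
Combine:
[1] false AND false = false
[2.1] NOT true = false
[2.2] NOT false = true
[2] false AND true = false
[3.1] NOT false = true
[3] true AND true AND false = false
[4.1] NOT false = true
[4.2] NOT true = false
[4] true AND false = false
[5] true AND false = false
[6] false AND true = false
[7.2] NOT false = true
[7] false AND true = false
[root] false OR false OR false OR false OR false OR false OR false = false
Overall: false → declined

Declined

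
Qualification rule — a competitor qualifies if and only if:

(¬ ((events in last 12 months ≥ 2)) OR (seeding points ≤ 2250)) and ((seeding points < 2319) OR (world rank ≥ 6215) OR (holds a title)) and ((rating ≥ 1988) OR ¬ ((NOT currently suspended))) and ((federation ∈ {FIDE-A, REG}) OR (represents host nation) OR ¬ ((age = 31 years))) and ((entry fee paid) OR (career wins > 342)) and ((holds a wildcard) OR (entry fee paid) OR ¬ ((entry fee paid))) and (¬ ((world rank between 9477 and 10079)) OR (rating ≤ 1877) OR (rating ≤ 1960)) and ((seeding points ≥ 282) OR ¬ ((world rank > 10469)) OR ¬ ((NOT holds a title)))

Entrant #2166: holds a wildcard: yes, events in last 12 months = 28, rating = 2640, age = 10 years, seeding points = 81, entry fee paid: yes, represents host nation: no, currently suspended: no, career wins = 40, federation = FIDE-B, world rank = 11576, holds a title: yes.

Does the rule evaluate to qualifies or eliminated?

Qualifies

Atomic conditions:
  events in last 12 months ≥ 2: 28 ≥ 2 is true
  seeding points ≤ 2250: 81 ≤ 2250 is true
  seeding points < 2319: 81 < 2319 is true
  world rank ≥ 6215: 11576 ≥ 6215 is true
  holds a title: yes → true
  rating ≥ 1988: 2640 ≥ 1988 is true
  NOT currently suspended: no → true
  federation ∈ {FIDE-A, REG}: FIDE-B is not in the set → false
  represents host nation: no → false
  age = 31 years: 10 == 31 is false
  entry fee paid: yes → true
  career wins > 342: 40 > 342 is false
  holds a wildcard: yes → true
  world rank between 9477 and 10079: 11576 in [9477, 10079] is false
  rating ≤ 1877: 2640 ≤ 1877 is false
  rating ≤ 1960: 2640 ≤ 1960 is false
  seeding points ≥ 282: 81 ≥ 282 is false
  world rank > 10469: 11576 > 10469 is true
  NOT holds a title: yes → false
Combine:
[1.1] NOT true = false
[1] false OR true = true
[2] true OR true OR true = true
[3.2] NOT true = false
[3] true OR false = true
[4.3] NOT false = true
[4] false OR false OR true = true
[5] true OR false = true
[6.3] NOT true = false
[6] true OR true OR false = true
[7.1] NOT false = true
[7] true OR false OR false = true
[8.2] NOT true = false
[8.3] NOT false = true
[8] false OR false OR true = true
[root] true AND true AND true AND true AND true AND true AND true AND true = true
Overall: true → qualifies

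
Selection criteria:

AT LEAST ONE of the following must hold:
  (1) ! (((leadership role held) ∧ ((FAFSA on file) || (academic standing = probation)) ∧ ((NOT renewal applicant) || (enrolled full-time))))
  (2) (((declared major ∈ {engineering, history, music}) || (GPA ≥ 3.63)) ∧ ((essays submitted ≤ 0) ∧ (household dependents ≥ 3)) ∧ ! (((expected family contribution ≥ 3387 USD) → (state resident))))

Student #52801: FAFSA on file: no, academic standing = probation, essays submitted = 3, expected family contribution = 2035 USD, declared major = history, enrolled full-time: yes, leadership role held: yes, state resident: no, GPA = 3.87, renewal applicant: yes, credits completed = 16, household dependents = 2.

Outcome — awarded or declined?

Atomic conditions:
  leadership role held: yes → true
  FAFSA on file: no → false
  academic standing = probation: probation == probation is true
  NOT renewal applicant: yes → false
  enrolled full-time: yes → true
  declared major ∈ {engineering, history, music}: history is in the set → true
  GPA ≥ 3.63: 3.87 ≥ 3.63 is true
  essays submitted ≤ 0: 3 ≤ 0 is false
  household dependents ≥ 3: 2 ≥ 3 is false
  expected family contribution ≥ 3387 USD: 2035 ≥ 3387 is false
  state resident: no → false
Combine:
[1.1.2] false OR true = true
[1.1.3] false OR true = true
[1.1] true AND true AND true = true
[1] NOT true = false
[2.1] true OR true = true
[2.2] false AND false = false
[2.3.1] false → false (antecedent false ⇒ implication holds) = true
[2.3] NOT true = false
[2] true AND false AND false = false
[root] false OR false = false
Overall: false → declined

Declined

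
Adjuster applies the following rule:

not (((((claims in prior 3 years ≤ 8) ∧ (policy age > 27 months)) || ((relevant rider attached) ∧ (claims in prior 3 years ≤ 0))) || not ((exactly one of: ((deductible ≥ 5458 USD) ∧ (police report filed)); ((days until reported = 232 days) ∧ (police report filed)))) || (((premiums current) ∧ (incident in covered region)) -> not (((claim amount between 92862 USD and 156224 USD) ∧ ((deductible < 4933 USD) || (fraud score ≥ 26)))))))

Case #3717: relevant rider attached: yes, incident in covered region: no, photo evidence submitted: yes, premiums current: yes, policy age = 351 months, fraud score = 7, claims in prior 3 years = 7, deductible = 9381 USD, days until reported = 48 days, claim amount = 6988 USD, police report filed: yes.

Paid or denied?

Atomic conditions:
  claims in prior 3 years ≤ 8: 7 ≤ 8 is true
  policy age > 27 months: 351 > 27 is true
  relevant rider attached: yes → true
  claims in prior 3 years ≤ 0: 7 ≤ 0 is false
  deductible ≥ 5458 USD: 9381 ≥ 5458 is true
  police report filed: yes → true
  days until reported = 232 days: 48 == 232 is false
  premiums current: yes → true
  incident in covered region: no → false
  claim amount between 92862 USD and 156224 USD: 6988 in [92862, 156224] is false
  deductible < 4933 USD: 9381 < 4933 is false
  fraud score ≥ 26: 7 ≥ 26 is false
Combine:
[1.1.1] true AND true = true
[1.1.2] true AND false = false
[1.1] true OR false = true
[1.2.1.1] true AND true = true
[1.2.1.2] false AND true = false
[1.2.1] exactly-one(true, false) = true
[1.2] NOT true = false
[1.3.1] true AND false = false
[1.3.2.1.2] false OR false = false
[1.3.2.1] false AND false = false
[1.3.2] NOT false = true
[1.3] false → true (antecedent false ⇒ implication holds) = true
[1] true OR false OR true = true
[root] NOT true = false
Overall: false → denied

Denied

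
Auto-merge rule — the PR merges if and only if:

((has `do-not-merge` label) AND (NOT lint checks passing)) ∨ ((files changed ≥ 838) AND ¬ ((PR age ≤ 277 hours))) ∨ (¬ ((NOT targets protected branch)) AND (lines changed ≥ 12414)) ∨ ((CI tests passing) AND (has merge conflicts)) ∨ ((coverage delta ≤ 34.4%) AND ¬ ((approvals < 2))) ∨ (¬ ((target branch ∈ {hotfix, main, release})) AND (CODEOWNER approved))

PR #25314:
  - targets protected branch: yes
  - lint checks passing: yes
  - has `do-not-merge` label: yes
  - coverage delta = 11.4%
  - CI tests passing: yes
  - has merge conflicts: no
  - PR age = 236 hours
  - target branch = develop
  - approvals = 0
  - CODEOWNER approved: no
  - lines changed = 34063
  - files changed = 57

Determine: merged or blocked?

Atomic conditions:
  has `do-not-merge` label: yes → true
  NOT lint checks passing: yes → false
  files changed ≥ 838: 57 ≥ 838 is false
  PR age ≤ 277 hours: 236 ≤ 277 is true
  NOT targets protected branch: yes → false
  lines changed ≥ 12414: 34063 ≥ 12414 is true
  CI tests passing: yes → true
  has merge conflicts: no → false
  coverage delta ≤ 34.4%: 11.4 ≤ 34.4 is true
  approvals < 2: 0 < 2 is true
  target branch ∈ {hotfix, main, release}: develop is not in the set → false
  CODEOWNER approved: no → false
Combine:
[1] true AND false = false
[2.2] NOT true = false
[2] false AND false = false
[3.1] NOT false = true
[3] true AND true = true
[4] true AND false = false
[5.2] NOT true = false
[5] true AND false = false
[6.1] NOT false = true
[6] true AND false = false
[root] false OR false OR true OR false OR false OR false = true
Overall: true → merged

Merged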